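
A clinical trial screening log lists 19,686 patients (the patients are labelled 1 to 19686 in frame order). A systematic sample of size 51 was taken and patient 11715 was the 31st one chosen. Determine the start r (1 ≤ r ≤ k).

k = 19686/51 = 386
r = 11715 − (31−1)×386 = 11715 − 11580 = 135

135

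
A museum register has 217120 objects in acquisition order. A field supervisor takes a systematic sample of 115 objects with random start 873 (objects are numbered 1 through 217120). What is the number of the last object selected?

216105

k = 217120/115 = 1888
115th selection = r + (115−1)·k = 873 + 114×1888 = 873 + 215232 = 216105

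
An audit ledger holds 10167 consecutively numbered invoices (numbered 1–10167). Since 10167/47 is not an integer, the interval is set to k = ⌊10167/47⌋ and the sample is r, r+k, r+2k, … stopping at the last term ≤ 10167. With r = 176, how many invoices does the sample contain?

47

k = ⌊10167/47⌋ = 216
Achieved size = ⌊(10167 − 176)/216⌋ + 1 = ⌊9991/216⌋ + 1 = 46 + 1 = 47
(last selection: 176 + 46×216 = 10112 ≤ 10167; next would be 10328 > 10167)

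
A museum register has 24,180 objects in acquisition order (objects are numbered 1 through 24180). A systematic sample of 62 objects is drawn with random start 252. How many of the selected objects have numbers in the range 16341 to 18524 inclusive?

5

k = 24180/62 = 390
First selection ≥ 16341: 252 + ⌈(16341−252)/390⌉·390 = 252 + 42×390 = 16632
Last selection ≤ 18524: 252 + ⌊(18524−252)/390⌋·390 = 252 + 46×390 = 18192
Count = 46 − 42 + 1 = 5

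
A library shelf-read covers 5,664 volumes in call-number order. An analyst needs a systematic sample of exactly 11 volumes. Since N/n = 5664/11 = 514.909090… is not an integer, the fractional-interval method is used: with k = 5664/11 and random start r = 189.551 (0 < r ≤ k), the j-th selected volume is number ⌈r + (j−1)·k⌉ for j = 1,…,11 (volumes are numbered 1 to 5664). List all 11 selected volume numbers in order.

j=1: r + 0k = 189.551 → ⌈·⌉ = 190
j=2: r + 1k = 704.460090… → ⌈·⌉ = 705
j=3: r + 2k = 1219.369181… → ⌈·⌉ = 1220
j=4: r + 3k = 1734.278272… → ⌈·⌉ = 1735
j=5: r + 4k = 2249.187363… → ⌈·⌉ = 2250
j=6: r + 5k = 2764.096454… → ⌈·⌉ = 2765
j=7: r + 6k = 3279.005545… → ⌈·⌉ = 3280
j=8: r + 7k = 3793.914636… → ⌈·⌉ = 3794
j=9: r + 8k = 4308.823727… → ⌈·⌉ = 4309
j=10: r + 9k = 4823.732818… → ⌈·⌉ = 4824
j=11: r + 10k = 5338.641909… → ⌈·⌉ = 5339

190, 705, 1220, 1735, 2250, 2765, 3280, 3794, 4309, 4824, 5339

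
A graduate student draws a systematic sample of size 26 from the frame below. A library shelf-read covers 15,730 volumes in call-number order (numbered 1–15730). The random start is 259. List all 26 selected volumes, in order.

259, 864, 1469, 2074, 2679, 3284, 3889, 4494, 5099, 5704, 6309, 6914, 7519, 8124, 8729, 9334, 9939, 10544, 11149, 11754, 12359, 12964, 13569, 14174, 14779, 15384

k = N/n = 15730/26 = 605
volume 1: 259
volume 2: 259 + 605 = 864
volume 3: 864 + 605 = 1469
volume 4: 1469 + 605 = 2074
volume 5: 2074 + 605 = 2679
volume 6: 2679 + 605 = 3284
volume 7: 3284 + 605 = 3889
volume 8: 3889 + 605 = 4494
volume 9: 4494 + 605 = 5099
volume 10: 5099 + 605 = 5704
volume 11: 5704 + 605 = 6309
volume 12: 6309 + 605 = 6914
volume 13: 6914 + 605 = 7519
volume 14: 7519 + 605 = 8124
volume 15: 8124 + 605 = 8729
volume 16: 8729 + 605 = 9334
volume 17: 9334 + 605 = 9939
volume 18: 9939 + 605 = 10544
volume 19: 10544 + 605 = 11149
volume 20: 11149 + 605 = 11754
volume 21: 11754 + 605 = 12359
volume 22: 12359 + 605 = 12964
volume 23: 12964 + 605 = 13569
volume 24: 13569 + 605 = 14174
volume 25: 14174 + 605 = 14779
volume 26: 14779 + 605 = 15384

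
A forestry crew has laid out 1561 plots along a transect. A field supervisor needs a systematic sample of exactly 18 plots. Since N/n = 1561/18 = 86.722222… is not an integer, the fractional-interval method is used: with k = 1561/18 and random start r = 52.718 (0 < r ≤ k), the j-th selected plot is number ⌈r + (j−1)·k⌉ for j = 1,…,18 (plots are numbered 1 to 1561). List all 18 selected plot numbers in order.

53, 140, 227, 313, 400, 487, 574, 660, 747, 834, 920, 1007, 1094, 1181, 1267, 1354, 1441, 1527

j=1: r + 0k = 52.718 → ⌈·⌉ = 53
j=2: r + 1k = 139.440222… → ⌈·⌉ = 140
j=3: r + 2k = 226.162444… → ⌈·⌉ = 227
j=4: r + 3k = 312.884666… → ⌈·⌉ = 313
j=5: r + 4k = 399.606888… → ⌈·⌉ = 400
j=6: r + 5k = 486.329111… → ⌈·⌉ = 487
j=7: r + 6k = 573.051333… → ⌈·⌉ = 574
j=8: r + 7k = 659.773555… → ⌈·⌉ = 660
j=9: r + 8k = 746.495777… → ⌈·⌉ = 747
j=10: r + 9k = 833.218 → ⌈·⌉ = 834
j=11: r + 10k = 919.940222… → ⌈·⌉ = 920
j=12: r + 11k = 1006.662444… → ⌈·⌉ = 1007
j=13: r + 12k = 1093.384666… → ⌈·⌉ = 1094
j=14: r + 13k = 1180.106888… → ⌈·⌉ = 1181
j=15: r + 14k = 1266.829111… → ⌈·⌉ = 1267
j=16: r + 15k = 1353.551333… → ⌈·⌉ = 1354
j=17: r + 16k = 1440.273555… → ⌈·⌉ = 1441
j=18: r + 17k = 1526.995777… → ⌈·⌉ = 1527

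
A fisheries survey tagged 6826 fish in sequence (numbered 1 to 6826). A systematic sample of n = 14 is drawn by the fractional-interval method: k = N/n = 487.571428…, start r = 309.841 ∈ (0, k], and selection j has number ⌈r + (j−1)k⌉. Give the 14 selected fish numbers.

j=1: r + 0k = 309.841 → ⌈·⌉ = 310
j=2: r + 1k = 797.412428… → ⌈·⌉ = 798
j=3: r + 2k = 1284.983857… → ⌈·⌉ = 1285
j=4: r + 3k = 1772.555285… → ⌈·⌉ = 1773
j=5: r + 4k = 2260.126714… → ⌈·⌉ = 2261
j=6: r + 5k = 2747.698142… → ⌈·⌉ = 2748
j=7: r + 6k = 3235.269571… → ⌈·⌉ = 3236
j=8: r + 7k = 3722.841 → ⌈·⌉ = 3723
j=9: r + 8k = 4210.412428… → ⌈·⌉ = 4211
j=10: r + 9k = 4697.983857… → ⌈·⌉ = 4698
j=11: r + 10k = 5185.555285… → ⌈·⌉ = 5186
j=12: r + 11k = 5673.126714… → ⌈·⌉ = 5674
j=13: r + 12k = 6160.698142… → ⌈·⌉ = 6161
j=14: r + 13k = 6648.269571… → ⌈·⌉ = 6649

310, 798, 1285, 1773, 2261, 2748, 3236, 3723, 4211, 4698, 5186, 5674, 6161, 6649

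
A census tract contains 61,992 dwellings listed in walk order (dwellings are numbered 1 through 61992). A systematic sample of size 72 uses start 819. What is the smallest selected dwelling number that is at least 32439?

k = 61992/72 = 861
Steps past start: ⌈(32439 − 819)/861⌉ = ⌈31620/861⌉ = 37
Selected dwelling: 819 + 37×861 = 32676

32676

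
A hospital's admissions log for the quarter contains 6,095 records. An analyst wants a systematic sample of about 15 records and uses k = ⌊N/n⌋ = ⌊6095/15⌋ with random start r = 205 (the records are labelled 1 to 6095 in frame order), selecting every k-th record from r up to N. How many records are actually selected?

k = ⌊6095/15⌋ = 406
Achieved size = ⌊(6095 − 205)/406⌋ + 1 = ⌊5890/406⌋ + 1 = 14 + 1 = 15
(last selection: 205 + 14×406 = 5889 ≤ 6095; next would be 6295 > 6095)

15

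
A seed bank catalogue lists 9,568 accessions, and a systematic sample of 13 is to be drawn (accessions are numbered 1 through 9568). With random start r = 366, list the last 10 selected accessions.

k = N/n = 9568/13 = 736
4th selection = 366 + 3×736 = 2574
5th: 2574 + 736 = 3310
6th: 3310 + 736 = 4046
7th: 4046 + 736 = 4782
8th: 4782 + 736 = 5518
9th: 5518 + 736 = 6254
10th: 6254 + 736 = 6990
11th: 6990 + 736 = 7726
12th: 7726 + 736 = 8462
13th: 8462 + 736 = 9198

2574, 3310, 4046, 4782, 5518, 6254, 6990, 7726, 8462, 9198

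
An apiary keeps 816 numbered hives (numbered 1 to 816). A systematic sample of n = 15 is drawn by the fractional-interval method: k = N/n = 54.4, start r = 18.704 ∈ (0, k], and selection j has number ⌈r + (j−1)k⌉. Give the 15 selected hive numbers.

19, 74, 128, 182, 237, 291, 346, 400, 454, 509, 563, 618, 672, 726, 781

j=1: r + 0k = 18.704 → ⌈·⌉ = 19
j=2: r + 1k = 73.104 → ⌈·⌉ = 74
j=3: r + 2k = 127.504 → ⌈·⌉ = 128
j=4: r + 3k = 181.904 → ⌈·⌉ = 182
j=5: r + 4k = 236.304 → ⌈·⌉ = 237
j=6: r + 5k = 290.704 → ⌈·⌉ = 291
j=7: r + 6k = 345.104 → ⌈·⌉ = 346
j=8: r + 7k = 399.504 → ⌈·⌉ = 400
j=9: r + 8k = 453.904 → ⌈·⌉ = 454
j=10: r + 9k = 508.304 → ⌈·⌉ = 509
j=11: r + 10k = 562.704 → ⌈·⌉ = 563
j=12: r + 11k = 617.104 → ⌈·⌉ = 618
j=13: r + 12k = 671.504 → ⌈·⌉ = 672
j=14: r + 13k = 725.904 → ⌈·⌉ = 726
j=15: r + 14k = 780.304 → ⌈·⌉ = 781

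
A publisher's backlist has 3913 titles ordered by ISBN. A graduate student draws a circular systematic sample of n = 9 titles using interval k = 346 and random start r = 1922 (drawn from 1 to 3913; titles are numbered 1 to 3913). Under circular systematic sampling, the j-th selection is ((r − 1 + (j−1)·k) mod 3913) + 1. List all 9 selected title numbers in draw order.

1922, 2268, 2614, 2960, 3306, 3652, 85, 431, 777

Selection 1: 1922
Selection 2: 1922 + 346 = 2268
Selection 3: 2268 + 346 = 2614
Selection 4: 2614 + 346 = 2960
Selection 5: 2960 + 346 = 3306
Selection 6: 3306 + 346 = 3652
Selection 7: 3652 + 346 = 3998 → 3998 − 3913 = 85
Selection 8: 85 + 346 = 431
Selection 9: 431 + 346 = 777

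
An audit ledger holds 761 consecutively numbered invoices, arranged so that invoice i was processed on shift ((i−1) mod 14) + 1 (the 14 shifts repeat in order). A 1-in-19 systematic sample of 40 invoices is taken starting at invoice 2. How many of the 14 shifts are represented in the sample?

Consecutive selections differ by k = 19, so their shift numbers differ by 19 mod 14 = 5.
gcd(19, 14) = 1, so the sample visits 14/1 = 14 distinct residues mod 14.
Start 2 is shift 2; the shifts hit are 1, 2, 3, 4, 5, 6, 7, 8, 9, 10, 11, 12, 13, 14.

14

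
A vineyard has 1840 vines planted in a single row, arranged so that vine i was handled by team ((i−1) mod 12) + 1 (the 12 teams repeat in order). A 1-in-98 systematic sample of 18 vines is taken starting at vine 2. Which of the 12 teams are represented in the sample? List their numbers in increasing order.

Consecutive selections differ by k = 98, so their team numbers differ by 98 mod 12 = 2.
gcd(98, 12) = 2, so the sample visits 12/2 = 6 distinct residues mod 12.
Start 2 is team 2; the teams hit are 2, 4, 6, 8, 10, 12.

2, 4, 6, 8, 10, 12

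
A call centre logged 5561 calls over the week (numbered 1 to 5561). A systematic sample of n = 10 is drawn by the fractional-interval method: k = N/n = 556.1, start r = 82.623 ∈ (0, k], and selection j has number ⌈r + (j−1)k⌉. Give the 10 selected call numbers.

83, 639, 1195, 1751, 2308, 2864, 3420, 3976, 4532, 5088

j=1: r + 0k = 82.623 → ⌈·⌉ = 83
j=2: r + 1k = 638.723 → ⌈·⌉ = 639
j=3: r + 2k = 1194.823 → ⌈·⌉ = 1195
j=4: r + 3k = 1750.923 → ⌈·⌉ = 1751
j=5: r + 4k = 2307.023 → ⌈·⌉ = 2308
j=6: r + 5k = 2863.123 → ⌈·⌉ = 2864
j=7: r + 6k = 3419.223 → ⌈·⌉ = 3420
j=8: r + 7k = 3975.323 → ⌈·⌉ = 3976
j=9: r + 8k = 4531.423 → ⌈·⌉ = 4532
j=10: r + 9k = 5087.523 → ⌈·⌉ = 5088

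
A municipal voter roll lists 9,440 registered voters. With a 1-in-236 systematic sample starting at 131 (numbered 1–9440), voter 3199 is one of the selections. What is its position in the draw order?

k = 236
position = (3199 − 131)/236 + 1 = 3068/236 + 1 = 13 + 1 = 14

14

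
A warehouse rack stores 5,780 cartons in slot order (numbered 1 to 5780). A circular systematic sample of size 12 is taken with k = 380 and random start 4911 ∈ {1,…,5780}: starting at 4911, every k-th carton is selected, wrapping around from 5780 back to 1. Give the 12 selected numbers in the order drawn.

Selection 1: 4911
Selection 2: 4911 + 380 = 5291
Selection 3: 5291 + 380 = 5671
Selection 4: 5671 + 380 = 6051 → 6051 − 5780 = 271
Selection 5: 271 + 380 = 651
Selection 6: 651 + 380 = 1031
Selection 7: 1031 + 380 = 1411
Selection 8: 1411 + 380 = 1791
Selection 9: 1791 + 380 = 2171
Selection 10: 2171 + 380 = 2551
Selection 11: 2551 + 380 = 2931
Selection 12: 2931 + 380 = 3311

4911, 5291, 5671, 271, 651, 1031, 1411, 1791, 2171, 2551, 2931, 3311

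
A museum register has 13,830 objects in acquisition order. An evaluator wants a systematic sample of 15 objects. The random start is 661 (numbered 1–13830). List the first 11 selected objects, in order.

661, 1583, 2505, 3427, 4349, 5271, 6193, 7115, 8037, 8959, 9881

k = N/n = 13830/15 = 922
object 1: 661
object 2: 661 + 922 = 1583
object 3: 1583 + 922 = 2505
object 4: 2505 + 922 = 3427
object 5: 3427 + 922 = 4349
object 6: 4349 + 922 = 5271
object 7: 5271 + 922 = 6193
object 8: 6193 + 922 = 7115
object 9: 7115 + 922 = 8037
object 10: 8037 + 922 = 8959
object 11: 8959 + 922 = 9881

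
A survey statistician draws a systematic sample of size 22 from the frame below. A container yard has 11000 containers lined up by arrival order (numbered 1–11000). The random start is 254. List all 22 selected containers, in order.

254, 754, 1254, 1754, 2254, 2754, 3254, 3754, 4254, 4754, 5254, 5754, 6254, 6754, 7254, 7754, 8254, 8754, 9254, 9754, 10254, 10754

k = N/n = 11000/22 = 500
container 1: 254
container 2: 254 + 500 = 754
container 3: 754 + 500 = 1254
container 4: 1254 + 500 = 1754
container 5: 1754 + 500 = 2254
container 6: 2254 + 500 = 2754
container 7: 2754 + 500 = 3254
container 8: 3254 + 500 = 3754
container 9: 3754 + 500 = 4254
container 10: 4254 + 500 = 4754
container 11: 4754 + 500 = 5254
container 12: 5254 + 500 = 5754
container 13: 5754 + 500 = 6254
container 14: 6254 + 500 = 6754
container 15: 6754 + 500 = 7254
container 16: 7254 + 500 = 7754
container 17: 7754 + 500 = 8254
container 18: 8254 + 500 = 8754
container 19: 8754 + 500 = 9254
container 20: 9254 + 500 = 9754
container 21: 9754 + 500 = 10254
container 22: 10254 + 500 = 10754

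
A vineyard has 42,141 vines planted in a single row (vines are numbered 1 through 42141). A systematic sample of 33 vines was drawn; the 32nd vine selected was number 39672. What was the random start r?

k = 42141/33 = 1277
r = 39672 − (32−1)×1277 = 39672 − 39587 = 85

85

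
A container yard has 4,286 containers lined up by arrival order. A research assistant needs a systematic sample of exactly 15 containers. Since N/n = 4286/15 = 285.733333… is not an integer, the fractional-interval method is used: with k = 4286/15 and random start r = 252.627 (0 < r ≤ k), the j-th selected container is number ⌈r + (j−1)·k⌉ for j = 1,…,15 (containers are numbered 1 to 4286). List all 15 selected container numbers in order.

253, 539, 825, 1110, 1396, 1682, 1968, 2253, 2539, 2825, 3110, 3396, 3682, 3968, 4253

j=1: r + 0k = 252.627 → ⌈·⌉ = 253
j=2: r + 1k = 538.360333… → ⌈·⌉ = 539
j=3: r + 2k = 824.093666… → ⌈·⌉ = 825
j=4: r + 3k = 1109.827 → ⌈·⌉ = 1110
j=5: r + 4k = 1395.560333… → ⌈·⌉ = 1396
j=6: r + 5k = 1681.293666… → ⌈·⌉ = 1682
j=7: r + 6k = 1967.027 → ⌈·⌉ = 1968
j=8: r + 7k = 2252.760333… → ⌈·⌉ = 2253
j=9: r + 8k = 2538.493666… → ⌈·⌉ = 2539
j=10: r + 9k = 2824.227 → ⌈·⌉ = 2825
j=11: r + 10k = 3109.960333… → ⌈·⌉ = 3110
j=12: r + 11k = 3395.693666… → ⌈·⌉ = 3396
j=13: r + 12k = 3681.427 → ⌈·⌉ = 3682
j=14: r + 13k = 3967.160333… → ⌈·⌉ = 3968
j=15: r + 14k = 4252.893666… → ⌈·⌉ = 4253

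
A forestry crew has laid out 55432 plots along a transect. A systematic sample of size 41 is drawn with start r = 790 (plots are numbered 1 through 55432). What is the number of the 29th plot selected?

38646

k = 55432/41 = 1352
29th selection = r + (29−1)·k = 790 + 28×1352 = 790 + 37856 = 38646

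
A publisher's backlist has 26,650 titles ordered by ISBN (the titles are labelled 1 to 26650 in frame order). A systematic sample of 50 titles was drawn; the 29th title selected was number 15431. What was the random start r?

k = 26650/50 = 533
r = 15431 − (29−1)×533 = 15431 − 14924 = 507

507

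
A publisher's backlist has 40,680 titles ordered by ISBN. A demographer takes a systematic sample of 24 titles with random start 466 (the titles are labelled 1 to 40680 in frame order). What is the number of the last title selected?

39451

k = 40680/24 = 1695
24th selection = r + (24−1)·k = 466 + 23×1695 = 466 + 38985 = 39451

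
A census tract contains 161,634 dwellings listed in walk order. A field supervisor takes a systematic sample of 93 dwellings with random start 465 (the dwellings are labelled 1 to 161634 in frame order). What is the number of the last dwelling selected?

160361

k = 161634/93 = 1738
93rd selection = r + (93−1)·k = 465 + 92×1738 = 465 + 159896 = 160361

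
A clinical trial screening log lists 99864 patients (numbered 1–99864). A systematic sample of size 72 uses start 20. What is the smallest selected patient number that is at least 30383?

30534

k = 99864/72 = 1387
Steps past start: ⌈(30383 − 20)/1387⌉ = ⌈30363/1387⌉ = 22
Selected patient: 20 + 22×1387 = 30534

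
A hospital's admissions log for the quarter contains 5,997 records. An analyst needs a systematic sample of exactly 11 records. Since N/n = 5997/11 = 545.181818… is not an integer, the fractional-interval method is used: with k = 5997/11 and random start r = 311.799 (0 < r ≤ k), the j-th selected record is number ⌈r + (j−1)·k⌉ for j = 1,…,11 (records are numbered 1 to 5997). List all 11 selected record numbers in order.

j=1: r + 0k = 311.799 → ⌈·⌉ = 312
j=2: r + 1k = 856.980818… → ⌈·⌉ = 857
j=3: r + 2k = 1402.162636… → ⌈·⌉ = 1403
j=4: r + 3k = 1947.344454… → ⌈·⌉ = 1948
j=5: r + 4k = 2492.526272… → ⌈·⌉ = 2493
j=6: r + 5k = 3037.708090… → ⌈·⌉ = 3038
j=7: r + 6k = 3582.889909… → ⌈·⌉ = 3583
j=8: r + 7k = 4128.071727… → ⌈·⌉ = 4129
j=9: r + 8k = 4673.253545… → ⌈·⌉ = 4674
j=10: r + 9k = 5218.435363… → ⌈·⌉ = 5219
j=11: r + 10k = 5763.617181… → ⌈·⌉ = 5764

312, 857, 1403, 1948, 2493, 3038, 3583, 4129, 4674, 5219, 5764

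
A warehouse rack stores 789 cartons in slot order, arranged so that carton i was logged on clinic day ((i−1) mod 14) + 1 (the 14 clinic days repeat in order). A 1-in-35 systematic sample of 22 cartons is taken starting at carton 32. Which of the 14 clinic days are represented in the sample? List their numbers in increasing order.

Consecutive selections differ by k = 35, so their clinic day numbers differ by 35 mod 14 = 7.
gcd(35, 14) = 7, so the sample visits 14/7 = 2 distinct residues mod 14.
Start 32 is clinic day 4; the clinic days hit are 4, 11.

4, 11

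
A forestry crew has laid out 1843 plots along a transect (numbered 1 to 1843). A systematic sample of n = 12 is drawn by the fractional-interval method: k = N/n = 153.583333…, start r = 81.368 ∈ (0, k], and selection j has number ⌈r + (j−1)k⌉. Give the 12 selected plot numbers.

82, 235, 389, 543, 696, 850, 1003, 1157, 1311, 1464, 1618, 1771

j=1: r + 0k = 81.368 → ⌈·⌉ = 82
j=2: r + 1k = 234.951333… → ⌈·⌉ = 235
j=3: r + 2k = 388.534666… → ⌈·⌉ = 389
j=4: r + 3k = 542.118 → ⌈·⌉ = 543
j=5: r + 4k = 695.701333… → ⌈·⌉ = 696
j=6: r + 5k = 849.284666… → ⌈·⌉ = 850
j=7: r + 6k = 1002.868 → ⌈·⌉ = 1003
j=8: r + 7k = 1156.451333… → ⌈·⌉ = 1157
j=9: r + 8k = 1310.034666… → ⌈·⌉ = 1311
j=10: r + 9k = 1463.618 → ⌈·⌉ = 1464
j=11: r + 10k = 1617.201333… → ⌈·⌉ = 1618
j=12: r + 11k = 1770.784666… → ⌈·⌉ = 1771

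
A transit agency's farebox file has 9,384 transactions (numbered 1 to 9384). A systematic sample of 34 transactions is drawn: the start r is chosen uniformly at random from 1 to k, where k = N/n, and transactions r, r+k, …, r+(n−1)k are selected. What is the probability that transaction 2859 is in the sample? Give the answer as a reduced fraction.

1/276

k = 9384/34 = 276.
Transaction 2859 is selected iff r ≡ 2859 (mod 276); exactly one such r in {1,…,276}.
Inclusion probability = 1/276.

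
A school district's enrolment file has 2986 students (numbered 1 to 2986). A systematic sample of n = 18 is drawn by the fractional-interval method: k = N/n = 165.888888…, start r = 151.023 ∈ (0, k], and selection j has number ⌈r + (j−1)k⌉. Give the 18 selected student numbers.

152, 317, 483, 649, 815, 981, 1147, 1313, 1479, 1645, 1810, 1976, 2142, 2308, 2474, 2640, 2806, 2972

j=1: r + 0k = 151.023 → ⌈·⌉ = 152
j=2: r + 1k = 316.911888… → ⌈·⌉ = 317
j=3: r + 2k = 482.800777… → ⌈·⌉ = 483
j=4: r + 3k = 648.689666… → ⌈·⌉ = 649
j=5: r + 4k = 814.578555… → ⌈·⌉ = 815
j=6: r + 5k = 980.467444… → ⌈·⌉ = 981
j=7: r + 6k = 1146.356333… → ⌈·⌉ = 1147
j=8: r + 7k = 1312.245222… → ⌈·⌉ = 1313
j=9: r + 8k = 1478.134111… → ⌈·⌉ = 1479
j=10: r + 9k = 1644.023 → ⌈·⌉ = 1645
j=11: r + 10k = 1809.911888… → ⌈·⌉ = 1810
j=12: r + 11k = 1975.800777… → ⌈·⌉ = 1976
j=13: r + 12k = 2141.689666… → ⌈·⌉ = 2142
j=14: r + 13k = 2307.578555… → ⌈·⌉ = 2308
j=15: r + 14k = 2473.467444… → ⌈·⌉ = 2474
j=16: r + 15k = 2639.356333… → ⌈·⌉ = 2640
j=17: r + 16k = 2805.245222… → ⌈·⌉ = 2806
j=18: r + 17k = 2971.134111… → ⌈·⌉ = 2972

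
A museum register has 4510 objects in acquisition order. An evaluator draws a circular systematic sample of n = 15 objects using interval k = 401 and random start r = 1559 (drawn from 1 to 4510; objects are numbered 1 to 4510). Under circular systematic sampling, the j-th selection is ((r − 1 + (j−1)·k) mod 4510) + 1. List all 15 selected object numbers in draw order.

Selection 1: 1559
Selection 2: 1559 + 401 = 1960
Selection 3: 1960 + 401 = 2361
Selection 4: 2361 + 401 = 2762
Selection 5: 2762 + 401 = 3163
Selection 6: 3163 + 401 = 3564
Selection 7: 3564 + 401 = 3965
Selection 8: 3965 + 401 = 4366
Selection 9: 4366 + 401 = 4767 → 4767 − 4510 = 257
Selection 10: 257 + 401 = 658
Selection 11: 658 + 401 = 1059
Selection 12: 1059 + 401 = 1460
Selection 13: 1460 + 401 = 1861
Selection 14: 1861 + 401 = 2262
Selection 15: 2262 + 401 = 2663

1559, 1960, 2361, 2762, 3163, 3564, 3965, 4366, 257, 658, 1059, 1460, 1861, 2262, 2663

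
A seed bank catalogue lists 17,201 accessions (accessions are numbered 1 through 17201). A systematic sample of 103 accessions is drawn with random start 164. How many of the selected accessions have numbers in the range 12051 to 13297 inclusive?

k = 17201/103 = 167
First selection ≥ 12051: 164 + ⌈(12051−164)/167⌉·167 = 164 + 72×167 = 12188
Last selection ≤ 13297: 164 + ⌊(13297−164)/167⌋·167 = 164 + 78×167 = 13190
Count = 78 − 72 + 1 = 7

7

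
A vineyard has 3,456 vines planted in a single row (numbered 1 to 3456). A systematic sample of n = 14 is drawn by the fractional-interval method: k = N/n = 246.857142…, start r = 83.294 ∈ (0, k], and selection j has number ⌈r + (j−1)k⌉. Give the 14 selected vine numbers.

84, 331, 578, 824, 1071, 1318, 1565, 1812, 2059, 2306, 2552, 2799, 3046, 3293

j=1: r + 0k = 83.294 → ⌈·⌉ = 84
j=2: r + 1k = 330.151142… → ⌈·⌉ = 331
j=3: r + 2k = 577.008285… → ⌈·⌉ = 578
j=4: r + 3k = 823.865428… → ⌈·⌉ = 824
j=5: r + 4k = 1070.722571… → ⌈·⌉ = 1071
j=6: r + 5k = 1317.579714… → ⌈·⌉ = 1318
j=7: r + 6k = 1564.436857… → ⌈·⌉ = 1565
j=8: r + 7k = 1811.294 → ⌈·⌉ = 1812
j=9: r + 8k = 2058.151142… → ⌈·⌉ = 2059
j=10: r + 9k = 2305.008285… → ⌈·⌉ = 2306
j=11: r + 10k = 2551.865428… → ⌈·⌉ = 2552
j=12: r + 11k = 2798.722571… → ⌈·⌉ = 2799
j=13: r + 12k = 3045.579714… → ⌈·⌉ = 3046
j=14: r + 13k = 3292.436857… → ⌈·⌉ = 3293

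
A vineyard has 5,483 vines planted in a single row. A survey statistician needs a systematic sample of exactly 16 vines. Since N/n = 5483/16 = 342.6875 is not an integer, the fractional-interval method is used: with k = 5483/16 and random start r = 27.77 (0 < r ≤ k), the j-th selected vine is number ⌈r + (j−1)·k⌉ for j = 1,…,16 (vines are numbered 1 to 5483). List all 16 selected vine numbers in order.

28, 371, 714, 1056, 1399, 1742, 2084, 2427, 2770, 3112, 3455, 3798, 4141, 4483, 4826, 5169

j=1: r + 0k = 27.77 → ⌈·⌉ = 28
j=2: r + 1k = 370.4575 → ⌈·⌉ = 371
j=3: r + 2k = 713.145 → ⌈·⌉ = 714
j=4: r + 3k = 1055.8325 → ⌈·⌉ = 1056
j=5: r + 4k = 1398.52 → ⌈·⌉ = 1399
j=6: r + 5k = 1741.2075 → ⌈·⌉ = 1742
j=7: r + 6k = 2083.895 → ⌈·⌉ = 2084
j=8: r + 7k = 2426.5825 → ⌈·⌉ = 2427
j=9: r + 8k = 2769.27 → ⌈·⌉ = 2770
j=10: r + 9k = 3111.9575 → ⌈·⌉ = 3112
j=11: r + 10k = 3454.645 → ⌈·⌉ = 3455
j=12: r + 11k = 3797.3325 → ⌈·⌉ = 3798
j=13: r + 12k = 4140.02 → ⌈·⌉ = 4141
j=14: r + 13k = 4482.7075 → ⌈·⌉ = 4483
j=15: r + 14k = 4825.395 → ⌈·⌉ = 4826
j=16: r + 15k = 5168.0825 → ⌈·⌉ = 5169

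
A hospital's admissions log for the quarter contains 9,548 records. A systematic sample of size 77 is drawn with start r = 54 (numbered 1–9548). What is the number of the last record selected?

k = 9548/77 = 124
77th selection = r + (77−1)·k = 54 + 76×124 = 54 + 9424 = 9478

9478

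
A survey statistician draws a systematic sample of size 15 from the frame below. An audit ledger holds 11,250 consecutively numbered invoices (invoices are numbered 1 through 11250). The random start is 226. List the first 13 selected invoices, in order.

226, 976, 1726, 2476, 3226, 3976, 4726, 5476, 6226, 6976, 7726, 8476, 9226

k = N/n = 11250/15 = 750
invoice 1: 226
invoice 2: 226 + 750 = 976
invoice 3: 976 + 750 = 1726
invoice 4: 1726 + 750 = 2476
invoice 5: 2476 + 750 = 3226
invoice 6: 3226 + 750 = 3976
invoice 7: 3976 + 750 = 4726
invoice 8: 4726 + 750 = 5476
invoice 9: 5476 + 750 = 6226
invoice 10: 6226 + 750 = 6976
invoice 11: 6976 + 750 = 7726
invoice 12: 7726 + 750 = 8476
invoice 13: 8476 + 750 = 9226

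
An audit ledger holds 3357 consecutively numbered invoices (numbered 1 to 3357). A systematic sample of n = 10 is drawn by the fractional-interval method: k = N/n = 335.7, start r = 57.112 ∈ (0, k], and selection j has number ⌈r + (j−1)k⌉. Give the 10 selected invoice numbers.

58, 393, 729, 1065, 1400, 1736, 2072, 2408, 2743, 3079

j=1: r + 0k = 57.112 → ⌈·⌉ = 58
j=2: r + 1k = 392.812 → ⌈·⌉ = 393
j=3: r + 2k = 728.512 → ⌈·⌉ = 729
j=4: r + 3k = 1064.212 → ⌈·⌉ = 1065
j=5: r + 4k = 1399.912 → ⌈·⌉ = 1400
j=6: r + 5k = 1735.612 → ⌈·⌉ = 1736
j=7: r + 6k = 2071.312 → ⌈·⌉ = 2072
j=8: r + 7k = 2407.012 → ⌈·⌉ = 2408
j=9: r + 8k = 2742.712 → ⌈·⌉ = 2743
j=10: r + 9k = 3078.412 → ⌈·⌉ = 3079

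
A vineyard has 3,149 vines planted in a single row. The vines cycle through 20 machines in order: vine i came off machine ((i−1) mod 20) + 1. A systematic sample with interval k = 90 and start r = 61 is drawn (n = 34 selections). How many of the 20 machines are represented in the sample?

2

Consecutive selections differ by k = 90, so their machine numbers differ by 90 mod 20 = 10.
gcd(90, 20) = 10, so the sample visits 20/10 = 2 distinct residues mod 20.
Start 61 is machine 1; the machines hit are 1, 11.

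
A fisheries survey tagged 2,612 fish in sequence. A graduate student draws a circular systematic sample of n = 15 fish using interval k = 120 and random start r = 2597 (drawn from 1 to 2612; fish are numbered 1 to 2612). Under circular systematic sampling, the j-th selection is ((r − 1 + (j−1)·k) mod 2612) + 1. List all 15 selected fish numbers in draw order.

2597, 105, 225, 345, 465, 585, 705, 825, 945, 1065, 1185, 1305, 1425, 1545, 1665

Selection 1: 2597
Selection 2: 2597 + 120 = 2717 → 2717 − 2612 = 105
Selection 3: 105 + 120 = 225
Selection 4: 225 + 120 = 345
Selection 5: 345 + 120 = 465
Selection 6: 465 + 120 = 585
Selection 7: 585 + 120 = 705
Selection 8: 705 + 120 = 825
Selection 9: 825 + 120 = 945
Selection 10: 945 + 120 = 1065
Selection 11: 1065 + 120 = 1185
Selection 12: 1185 + 120 = 1305
Selection 13: 1305 + 120 = 1425
Selection 14: 1425 + 120 = 1545
Selection 15: 1545 + 120 = 1665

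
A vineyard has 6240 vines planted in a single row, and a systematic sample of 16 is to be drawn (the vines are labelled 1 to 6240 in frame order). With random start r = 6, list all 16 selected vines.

k = N/n = 6240/16 = 390
vine 1: 6
vine 2: 6 + 390 = 396
vine 3: 396 + 390 = 786
vine 4: 786 + 390 = 1176
vine 5: 1176 + 390 = 1566
vine 6: 1566 + 390 = 1956
vine 7: 1956 + 390 = 2346
vine 8: 2346 + 390 = 2736
vine 9: 2736 + 390 = 3126
vine 10: 3126 + 390 = 3516
vine 11: 3516 + 390 = 3906
vine 12: 3906 + 390 = 4296
vine 13: 4296 + 390 = 4686
vine 14: 4686 + 390 = 5076
vine 15: 5076 + 390 = 5466
vine 16: 5466 + 390 = 5856

6, 396, 786, 1176, 1566, 1956, 2346, 2736, 3126, 3516, 3906, 4296, 4686, 5076, 5466, 5856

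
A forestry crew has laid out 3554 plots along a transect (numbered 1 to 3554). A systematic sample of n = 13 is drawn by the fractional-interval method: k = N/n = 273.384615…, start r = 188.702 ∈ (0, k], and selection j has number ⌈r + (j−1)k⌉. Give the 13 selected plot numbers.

j=1: r + 0k = 188.702 → ⌈·⌉ = 189
j=2: r + 1k = 462.086615… → ⌈·⌉ = 463
j=3: r + 2k = 735.471230… → ⌈·⌉ = 736
j=4: r + 3k = 1008.855846… → ⌈·⌉ = 1009
j=5: r + 4k = 1282.240461… → ⌈·⌉ = 1283
j=6: r + 5k = 1555.625076… → ⌈·⌉ = 1556
j=7: r + 6k = 1829.009692… → ⌈·⌉ = 1830
j=8: r + 7k = 2102.394307… → ⌈·⌉ = 2103
j=9: r + 8k = 2375.778923… → ⌈·⌉ = 2376
j=10: r + 9k = 2649.163538… → ⌈·⌉ = 2650
j=11: r + 10k = 2922.548153… → ⌈·⌉ = 2923
j=12: r + 11k = 3195.932769… → ⌈·⌉ = 3196
j=13: r + 12k = 3469.317384… → ⌈·⌉ = 3470

189, 463, 736, 1009, 1283, 1556, 1830, 2103, 2376, 2650, 2923, 3196, 3470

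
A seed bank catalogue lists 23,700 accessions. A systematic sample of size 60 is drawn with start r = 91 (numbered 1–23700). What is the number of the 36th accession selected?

k = 23700/60 = 395
36th selection = r + (36−1)·k = 91 + 35×395 = 91 + 13825 = 13916

13916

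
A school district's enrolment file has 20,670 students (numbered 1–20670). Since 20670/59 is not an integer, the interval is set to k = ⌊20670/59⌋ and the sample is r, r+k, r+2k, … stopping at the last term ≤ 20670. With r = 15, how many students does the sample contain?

60

k = ⌊20670/59⌋ = 350
Achieved size = ⌊(20670 − 15)/350⌋ + 1 = ⌊20655/350⌋ + 1 = 59 + 1 = 60
(last selection: 15 + 59×350 = 20665 ≤ 20670; next would be 21015 > 20670)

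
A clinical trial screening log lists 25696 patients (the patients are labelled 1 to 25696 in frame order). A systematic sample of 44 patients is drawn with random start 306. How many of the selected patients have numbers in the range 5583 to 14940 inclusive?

k = 25696/44 = 584
First selection ≥ 5583: 306 + ⌈(5583−306)/584⌉·584 = 306 + 10×584 = 6146
Last selection ≤ 14940: 306 + ⌊(14940−306)/584⌋·584 = 306 + 25×584 = 14906
Count = 25 − 10 + 1 = 16

16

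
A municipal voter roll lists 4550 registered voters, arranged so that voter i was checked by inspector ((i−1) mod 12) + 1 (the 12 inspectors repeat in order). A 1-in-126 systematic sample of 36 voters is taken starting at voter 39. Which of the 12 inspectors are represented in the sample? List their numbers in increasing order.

Consecutive selections differ by k = 126, so their inspector numbers differ by 126 mod 12 = 6.
gcd(126, 12) = 6, so the sample visits 12/6 = 2 distinct residues mod 12.
Start 39 is inspector 3; the inspectors hit are 3, 9.

3, 9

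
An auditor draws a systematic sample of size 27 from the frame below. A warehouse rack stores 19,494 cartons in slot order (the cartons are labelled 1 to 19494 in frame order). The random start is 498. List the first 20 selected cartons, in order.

k = N/n = 19494/27 = 722
carton 1: 498
carton 2: 498 + 722 = 1220
carton 3: 1220 + 722 = 1942
carton 4: 1942 + 722 = 2664
carton 5: 2664 + 722 = 3386
carton 6: 3386 + 722 = 4108
carton 7: 4108 + 722 = 4830
carton 8: 4830 + 722 = 5552
carton 9: 5552 + 722 = 6274
carton 10: 6274 + 722 = 6996
carton 11: 6996 + 722 = 7718
carton 12: 7718 + 722 = 8440
carton 13: 8440 + 722 = 9162
carton 14: 9162 + 722 = 9884
carton 15: 9884 + 722 = 10606
carton 16: 10606 + 722 = 11328
carton 17: 11328 + 722 = 12050
carton 18: 12050 + 722 = 12772
carton 19: 12772 + 722 = 13494
carton 20: 13494 + 722 = 14216

498, 1220, 1942, 2664, 3386, 4108, 4830, 5552, 6274, 6996, 7718, 8440, 9162, 9884, 10606, 11328, 12050, 12772, 13494, 14216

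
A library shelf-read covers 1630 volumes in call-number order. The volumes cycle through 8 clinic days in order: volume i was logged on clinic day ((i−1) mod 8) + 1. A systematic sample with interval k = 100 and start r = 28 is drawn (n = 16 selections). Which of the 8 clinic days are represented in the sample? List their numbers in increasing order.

4, 8

Consecutive selections differ by k = 100, so their clinic day numbers differ by 100 mod 8 = 4.
gcd(100, 8) = 4, so the sample visits 8/4 = 2 distinct residues mod 8.
Start 28 is clinic day 4; the clinic days hit are 4, 8.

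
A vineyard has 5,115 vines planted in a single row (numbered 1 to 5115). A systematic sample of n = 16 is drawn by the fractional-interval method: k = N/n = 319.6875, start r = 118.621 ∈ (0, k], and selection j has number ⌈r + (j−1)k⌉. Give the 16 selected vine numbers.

119, 439, 758, 1078, 1398, 1718, 2037, 2357, 2677, 2996, 3316, 3636, 3955, 4275, 4595, 4914

j=1: r + 0k = 118.621 → ⌈·⌉ = 119
j=2: r + 1k = 438.3085 → ⌈·⌉ = 439
j=3: r + 2k = 757.996 → ⌈·⌉ = 758
j=4: r + 3k = 1077.6835 → ⌈·⌉ = 1078
j=5: r + 4k = 1397.371 → ⌈·⌉ = 1398
j=6: r + 5k = 1717.0585 → ⌈·⌉ = 1718
j=7: r + 6k = 2036.746 → ⌈·⌉ = 2037
j=8: r + 7k = 2356.4335 → ⌈·⌉ = 2357
j=9: r + 8k = 2676.121 → ⌈·⌉ = 2677
j=10: r + 9k = 2995.8085 → ⌈·⌉ = 2996
j=11: r + 10k = 3315.496 → ⌈·⌉ = 3316
j=12: r + 11k = 3635.1835 → ⌈·⌉ = 3636
j=13: r + 12k = 3954.871 → ⌈·⌉ = 3955
j=14: r + 13k = 4274.5585 → ⌈·⌉ = 4275
j=15: r + 14k = 4594.246 → ⌈·⌉ = 4595
j=16: r + 15k = 4913.9335 → ⌈·⌉ = 4914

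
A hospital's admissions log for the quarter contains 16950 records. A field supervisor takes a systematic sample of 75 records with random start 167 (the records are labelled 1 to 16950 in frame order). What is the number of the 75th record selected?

16891

k = 16950/75 = 226
75th selection = r + (75−1)·k = 167 + 74×226 = 167 + 16724 = 16891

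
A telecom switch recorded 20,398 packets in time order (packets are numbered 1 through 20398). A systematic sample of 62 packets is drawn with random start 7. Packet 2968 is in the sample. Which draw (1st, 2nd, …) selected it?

k = 20398/62 = 329
position = (2968 − 7)/329 + 1 = 2961/329 + 1 = 9 + 1 = 10

10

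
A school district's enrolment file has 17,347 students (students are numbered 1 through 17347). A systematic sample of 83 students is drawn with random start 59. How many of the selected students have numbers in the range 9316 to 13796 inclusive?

k = 17347/83 = 209
First selection ≥ 9316: 59 + ⌈(9316−59)/209⌉·209 = 59 + 45×209 = 9464
Last selection ≤ 13796: 59 + ⌊(13796−59)/209⌋·209 = 59 + 65×209 = 13644
Count = 65 − 45 + 1 = 21

21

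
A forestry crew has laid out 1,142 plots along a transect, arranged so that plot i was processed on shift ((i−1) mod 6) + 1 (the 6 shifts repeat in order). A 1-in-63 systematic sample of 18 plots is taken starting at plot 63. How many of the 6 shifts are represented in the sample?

Consecutive selections differ by k = 63, so their shift numbers differ by 63 mod 6 = 3.
gcd(63, 6) = 3, so the sample visits 6/3 = 2 distinct residues mod 6.
Start 63 is shift 3; the shifts hit are 3, 6.

2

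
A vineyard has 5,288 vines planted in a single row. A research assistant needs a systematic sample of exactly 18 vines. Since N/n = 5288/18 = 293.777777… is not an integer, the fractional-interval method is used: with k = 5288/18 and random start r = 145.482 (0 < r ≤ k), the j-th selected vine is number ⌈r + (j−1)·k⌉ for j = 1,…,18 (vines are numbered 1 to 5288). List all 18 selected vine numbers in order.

j=1: r + 0k = 145.482 → ⌈·⌉ = 146
j=2: r + 1k = 439.259777… → ⌈·⌉ = 440
j=3: r + 2k = 733.037555… → ⌈·⌉ = 734
j=4: r + 3k = 1026.815333… → ⌈·⌉ = 1027
j=5: r + 4k = 1320.593111… → ⌈·⌉ = 1321
j=6: r + 5k = 1614.370888… → ⌈·⌉ = 1615
j=7: r + 6k = 1908.148666… → ⌈·⌉ = 1909
j=8: r + 7k = 2201.926444… → ⌈·⌉ = 2202
j=9: r + 8k = 2495.704222… → ⌈·⌉ = 2496
j=10: r + 9k = 2789.482 → ⌈·⌉ = 2790
j=11: r + 10k = 3083.259777… → ⌈·⌉ = 3084
j=12: r + 11k = 3377.037555… → ⌈·⌉ = 3378
j=13: r + 12k = 3670.815333… → ⌈·⌉ = 3671
j=14: r + 13k = 3964.593111… → ⌈·⌉ = 3965
j=15: r + 14k = 4258.370888… → ⌈·⌉ = 4259
j=16: r + 15k = 4552.148666… → ⌈·⌉ = 4553
j=17: r + 16k = 4845.926444… → ⌈·⌉ = 4846
j=18: r + 17k = 5139.704222… → ⌈·⌉ = 5140

146, 440, 734, 1027, 1321, 1615, 1909, 2202, 2496, 2790, 3084, 3378, 3671, 3965, 4259, 4553, 4846, 5140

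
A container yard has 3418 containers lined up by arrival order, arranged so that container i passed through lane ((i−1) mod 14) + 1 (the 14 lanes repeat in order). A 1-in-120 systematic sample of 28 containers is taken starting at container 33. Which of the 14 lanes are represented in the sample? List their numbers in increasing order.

Consecutive selections differ by k = 120, so their lane numbers differ by 120 mod 14 = 8.
gcd(120, 14) = 2, so the sample visits 14/2 = 7 distinct residues mod 14.
Start 33 is lane 5; the lanes hit are 1, 3, 5, 7, 9, 11, 13.

1, 3, 5, 7, 9, 11, 13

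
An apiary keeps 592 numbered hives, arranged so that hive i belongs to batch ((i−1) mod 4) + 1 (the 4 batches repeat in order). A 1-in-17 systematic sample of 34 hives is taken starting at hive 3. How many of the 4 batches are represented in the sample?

4

Consecutive selections differ by k = 17, so their batch numbers differ by 17 mod 4 = 1.
gcd(17, 4) = 1, so the sample visits 4/1 = 4 distinct residues mod 4.
Start 3 is batch 3; the batches hit are 1, 2, 3, 4.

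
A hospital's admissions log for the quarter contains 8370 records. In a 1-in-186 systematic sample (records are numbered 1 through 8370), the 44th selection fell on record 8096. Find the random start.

98

k = 186
r = 8096 − (44−1)×186 = 8096 − 7998 = 98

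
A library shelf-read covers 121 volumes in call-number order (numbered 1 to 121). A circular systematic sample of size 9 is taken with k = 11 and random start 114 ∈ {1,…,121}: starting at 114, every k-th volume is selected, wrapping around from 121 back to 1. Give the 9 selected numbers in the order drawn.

114, 4, 15, 26, 37, 48, 59, 70, 81

Selection 1: 114
Selection 2: 114 + 11 = 125 → 125 − 121 = 4
Selection 3: 4 + 11 = 15
Selection 4: 15 + 11 = 26
Selection 5: 26 + 11 = 37
Selection 6: 37 + 11 = 48
Selection 7: 48 + 11 = 59
Selection 8: 59 + 11 = 70
Selection 9: 70 + 11 = 81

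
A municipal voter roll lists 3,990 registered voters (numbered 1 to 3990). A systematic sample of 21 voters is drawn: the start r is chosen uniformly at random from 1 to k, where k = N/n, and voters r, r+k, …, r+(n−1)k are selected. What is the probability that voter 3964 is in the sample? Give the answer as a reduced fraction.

1/190

k = 3990/21 = 190.
Voter 3964 is selected iff r ≡ 3964 (mod 190); exactly one such r in {1,…,190}.
Inclusion probability = 1/190.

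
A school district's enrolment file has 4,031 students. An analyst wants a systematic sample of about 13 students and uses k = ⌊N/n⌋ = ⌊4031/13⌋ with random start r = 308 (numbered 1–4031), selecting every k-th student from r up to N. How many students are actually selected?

k = ⌊4031/13⌋ = 310
Achieved size = ⌊(4031 − 308)/310⌋ + 1 = ⌊3723/310⌋ + 1 = 12 + 1 = 13
(last selection: 308 + 12×310 = 4028 ≤ 4031; next would be 4338 > 4031)

13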